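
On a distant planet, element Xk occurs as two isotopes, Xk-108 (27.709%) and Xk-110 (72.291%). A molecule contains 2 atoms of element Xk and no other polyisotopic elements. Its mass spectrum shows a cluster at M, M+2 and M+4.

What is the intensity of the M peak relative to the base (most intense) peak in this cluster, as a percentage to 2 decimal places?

14.69%

(0.27709 + 0.72291)^2 gives M 0.0768, M+2 0.4006, M+4 0.5226; the largest is M+4.
P(M+4) = C(2,2) × 0.27709^0 × 0.72291^2 = 1 × 1.0000 × 0.52259887 = 0.522599 (base)
P(M) = C(2,0) × 0.27709^2 × 0.72291^0 = 1 × 0.07677887 × 1.0000 = 0.076779
Relative intensity = 0.076779 / 0.522599 × 100 = 14.69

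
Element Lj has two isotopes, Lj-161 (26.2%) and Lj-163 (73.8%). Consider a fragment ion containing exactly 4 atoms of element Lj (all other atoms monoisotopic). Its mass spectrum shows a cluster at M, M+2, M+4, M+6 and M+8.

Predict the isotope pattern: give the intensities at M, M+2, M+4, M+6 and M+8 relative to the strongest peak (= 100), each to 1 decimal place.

1.1 : 12.6 : 53.3 : 100.0 : 70.4

Each Lj atom is independently Lj-161 (p = 0.262) or Lj-163 (q = 0.738); the cluster is the binomial expansion (p + q)^4.
P(M) = 0.262^4 = 0.004712
P(M+2) = 4 × 0.262^3 × 0.738^1 = 0.053091
P(M+4) = 6 × 0.262^2 × 0.738^2 = 0.224319
P(M+6) = 4 × 0.262^1 × 0.738^3 = 0.421241
P(M+8) = 0.738^4 = 0.296637
The M+6 peak is largest (0.421241); scaling to 100 gives 1.1 : 12.6 : 53.3 : 100.0 : 70.4.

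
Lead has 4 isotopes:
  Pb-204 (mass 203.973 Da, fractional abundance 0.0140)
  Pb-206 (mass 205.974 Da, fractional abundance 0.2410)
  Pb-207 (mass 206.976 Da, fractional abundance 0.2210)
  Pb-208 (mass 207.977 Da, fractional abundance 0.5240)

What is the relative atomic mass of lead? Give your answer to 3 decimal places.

207.217 Da

Average mass = Σ (abundance × isotope mass) = 0.0140 × 203.973 + 0.2410 × 205.974 + 0.2210 × 206.976 + 0.5240 × 207.977
= 2.8556 + 49.6397 + 45.7417 + 108.9799 = 207.2169 Da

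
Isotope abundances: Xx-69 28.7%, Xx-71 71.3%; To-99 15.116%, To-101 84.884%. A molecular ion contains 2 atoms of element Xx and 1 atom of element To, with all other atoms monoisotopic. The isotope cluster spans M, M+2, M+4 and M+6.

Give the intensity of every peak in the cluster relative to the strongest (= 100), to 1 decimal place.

2.9 : 30.5 : 98.3 : 100.0

Element Xx pattern (n=2): 0.082369 : 0.409262 : 0.508369
Element To pattern (n=1): 0.15116 : 0.84884
Convolve the two distributions (both contribute in 2-u steps):
  M: 0.082369×0.15116 = 0.012451
  M+2: 0.082369×0.84884 + 0.409262×0.15116 = 0.131782
  M+4: 0.409262×0.84884 + 0.508369×0.15116 = 0.424243
  M+6: 0.508369×0.84884 = 0.431524
Scale to base peak (0.431524) = 100: 2.9 : 30.5 : 98.3 : 100.0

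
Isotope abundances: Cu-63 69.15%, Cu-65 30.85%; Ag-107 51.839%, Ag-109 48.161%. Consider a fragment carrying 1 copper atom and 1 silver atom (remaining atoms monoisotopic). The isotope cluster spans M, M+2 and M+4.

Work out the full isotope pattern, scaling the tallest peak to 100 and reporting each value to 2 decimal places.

72.72 : 100.00 : 30.14

Copper pattern (n=1): 0.6915 : 0.3085
Silver pattern (n=1): 0.51839 : 0.48161
Convolve the two distributions (both contribute in 2-u steps):
  M: 0.6915×0.51839 = 0.358467
  M+2: 0.6915×0.48161 + 0.3085×0.51839 = 0.492957
  M+4: 0.3085×0.48161 = 0.148577
Scale to base peak (0.492957) = 100: 72.72 : 100.00 : 30.14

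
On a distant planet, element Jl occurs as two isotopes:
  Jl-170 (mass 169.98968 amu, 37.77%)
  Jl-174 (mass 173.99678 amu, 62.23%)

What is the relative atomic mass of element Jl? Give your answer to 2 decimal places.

172.48 amu

Average mass = Σ (abundance × isotope mass) = 0.3777 × 169.98968 + 0.6223 × 173.99678
= 64.205102 + 108.278196 = 172.483298 amu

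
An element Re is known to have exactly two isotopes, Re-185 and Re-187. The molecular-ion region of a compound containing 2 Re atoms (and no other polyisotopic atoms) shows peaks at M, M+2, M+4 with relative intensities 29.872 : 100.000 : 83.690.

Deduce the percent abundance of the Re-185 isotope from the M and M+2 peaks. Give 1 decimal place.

Write p for the Re-185 fraction. I(M+2)/I(M) = [C(2,1)·p^1·(1−p)] / p^2 = 2·(1−p)/p = 100.000/29.872 = 3.3476
(1−p)/p = 3.3476/2 = 1.6738  ⇒  p = 1/(1 + 1.6738) = 0.3740
Re-185: 37.4%, Re-187: 62.6%.

37.4%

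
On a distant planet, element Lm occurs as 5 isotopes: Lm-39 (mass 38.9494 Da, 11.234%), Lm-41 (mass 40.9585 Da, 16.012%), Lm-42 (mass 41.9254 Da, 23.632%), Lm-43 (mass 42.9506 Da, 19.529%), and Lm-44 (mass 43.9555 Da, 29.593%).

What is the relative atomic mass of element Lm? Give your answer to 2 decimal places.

42.24 Da

Ar = Σ fᵢ·mᵢ = 0.11234 × 38.9494 + 0.16012 × 40.9585 + 0.23632 × 41.9254 + 0.19529 × 42.9506 + 0.29593 × 43.9555
= 4.37558 + 6.55828 + 9.90781 + 8.38782 + 13.00775 = 42.23724 Da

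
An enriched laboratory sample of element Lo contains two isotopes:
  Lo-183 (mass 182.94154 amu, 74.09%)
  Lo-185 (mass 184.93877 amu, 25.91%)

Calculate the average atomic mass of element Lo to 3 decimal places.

Average mass = Σ (abundance × isotope mass) = 0.7409 × 182.94154 + 0.2591 × 184.93877
= 135.541387 + 47.917635 = 183.459022 amu

183.459 amu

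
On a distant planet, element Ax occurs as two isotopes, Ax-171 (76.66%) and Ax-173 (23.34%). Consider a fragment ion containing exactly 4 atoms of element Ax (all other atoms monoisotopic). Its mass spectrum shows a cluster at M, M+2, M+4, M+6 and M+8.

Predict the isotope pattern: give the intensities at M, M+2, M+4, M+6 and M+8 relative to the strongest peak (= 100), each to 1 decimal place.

Expanding (0.7666 + 0.2334)^4:
P(M) = 0.7666^4 = 0.345363
P(M+2) = 4 × 0.7666^3 × 0.2334^1 = 0.420598
P(M+4) = 6 × 0.7666^2 × 0.2334^2 = 0.192084
P(M+6) = 4 × 0.7666^1 × 0.2334^3 = 0.038988
P(M+8) = 0.2334^4 = 0.002968
The M+2 peak is largest (0.420598); scaling to 100 gives 82.1 : 100.0 : 45.7 : 9.3 : 0.7.

82.1 : 100.0 : 45.7 : 9.3 : 0.7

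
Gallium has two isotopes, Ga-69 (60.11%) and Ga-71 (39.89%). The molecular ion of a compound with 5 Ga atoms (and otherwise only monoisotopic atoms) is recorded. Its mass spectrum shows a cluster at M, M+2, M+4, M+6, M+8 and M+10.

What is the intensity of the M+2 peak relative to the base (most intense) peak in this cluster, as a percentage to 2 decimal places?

75.34%

Term probabilities: M 0.0785, M+2 0.2604, M+4 0.3456, M+6 0.2293, M+8 0.0761, M+10 0.0101. Base peak = M+4.
P(M+4) = C(5,2) × 0.6011^3 × 0.3989^2 = 10 × 0.21719018 × 0.15912121 = 0.345596 (base)
P(M+2) = C(5,1) × 0.6011^4 × 0.3989^1 = 5 × 0.13055302 × 0.3989 = 0.260388
Relative intensity = 0.260388 / 0.345596 × 100 = 75.34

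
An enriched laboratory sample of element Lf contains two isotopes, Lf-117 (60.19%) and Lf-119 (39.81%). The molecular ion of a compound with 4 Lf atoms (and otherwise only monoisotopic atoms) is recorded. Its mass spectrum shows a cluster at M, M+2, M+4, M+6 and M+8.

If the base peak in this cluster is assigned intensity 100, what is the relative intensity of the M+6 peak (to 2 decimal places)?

43.75

Binomial terms of (0.6019 + 0.3981)^4: M 0.1312, M+2 0.3472, M+4 0.3445, M+6 0.1519, M+8 0.0251 → M+2 is the base peak.
P(M+2) = C(4,1) × 0.6019^3 × 0.3981^1 = 4 × 0.2180585 × 0.3981 = 0.347236 (base)
P(M+6) = C(4,3) × 0.6019^1 × 0.3981^3 = 4 × 0.6019 × 0.06309233 = 0.151901
Relative intensity = 0.151901 / 0.347236 × 100 = 43.75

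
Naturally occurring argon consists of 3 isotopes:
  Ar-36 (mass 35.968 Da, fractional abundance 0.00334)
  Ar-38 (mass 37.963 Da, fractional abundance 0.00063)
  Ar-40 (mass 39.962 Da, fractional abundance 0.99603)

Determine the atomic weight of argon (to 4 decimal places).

39.9474 Da

The abundance-weighted mean is 0.00334 × 35.968 + 0.00063 × 37.963 + 0.99603 × 39.962
= 0.12013 + 0.02392 + 39.80335 = 39.94740 Da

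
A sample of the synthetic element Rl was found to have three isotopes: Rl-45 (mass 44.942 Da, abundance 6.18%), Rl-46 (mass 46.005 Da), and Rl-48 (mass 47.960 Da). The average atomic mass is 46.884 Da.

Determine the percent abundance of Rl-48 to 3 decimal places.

48.322%

Let x and y be the fractions of Rl-46 and Rl-48. Then x + y = 1 − 0.0618 = 0.9382 and 46.005x + 47.960y = 46.884 − 0.0618×44.942 = 44.1065844.
Substituting: 46.005x + 47.960(0.9382 − x) = 44.1065844
(46.005 − 47.960)x = -0.8894876  ⇒  x = 0.45498, y = 0.48322
Rl-46: 45.498%, Rl-48: 48.322%.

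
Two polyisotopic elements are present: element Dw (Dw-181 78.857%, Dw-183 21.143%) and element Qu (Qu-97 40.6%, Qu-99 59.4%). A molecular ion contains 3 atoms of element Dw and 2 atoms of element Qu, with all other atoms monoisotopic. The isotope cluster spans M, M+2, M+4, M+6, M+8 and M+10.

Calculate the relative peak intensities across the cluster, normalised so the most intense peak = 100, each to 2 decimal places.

21.23 : 79.21 : 100.00 : 50.36 : 11.00 : 0.88

Element Dw pattern (n=3): 0.49036645 : 0.39442857 : 0.10575349 : 0.00945148
Element Qu pattern (n=2): 0.164836 : 0.482328 : 0.352836
Convolve the two distributions (both contribute in 2-u steps):
  M: 0.49036645×0.164836 = 0.080830
  M+2: 0.49036645×0.482328 + 0.39442857×0.164836 = 0.301533
  M+4: 0.49036645×0.352836 + 0.39442857×0.482328 + 0.10575349×0.164836 = 0.380695
  M+6: 0.39442857×0.352836 + 0.10575349×0.482328 + 0.00945148×0.164836 = 0.191734
  M+8: 0.10575349×0.352836 + 0.00945148×0.482328 = 0.041872
  M+10: 0.00945148×0.352836 = 0.003335
Scale to base peak (0.380695) = 100: 21.23 : 79.21 : 100.00 : 50.36 : 11.00 : 0.88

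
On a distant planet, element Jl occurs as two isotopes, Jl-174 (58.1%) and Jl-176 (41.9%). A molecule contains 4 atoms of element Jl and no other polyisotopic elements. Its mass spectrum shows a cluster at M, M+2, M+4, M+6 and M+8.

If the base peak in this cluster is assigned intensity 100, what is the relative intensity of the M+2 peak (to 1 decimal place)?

92.4

Binomial terms of (0.581 + 0.419)^4: M 0.1139, M+2 0.3287, M+4 0.3556, M+6 0.1710, M+8 0.0308 → M+4 is the base peak.
P(M+4) = C(4,2) × 0.581^2 × 0.419^2 = 6 × 0.337561 × 0.175561 = 0.355575 (base)
P(M+2) = C(4,1) × 0.581^3 × 0.419^1 = 4 × 0.19612294 × 0.4190 = 0.328702
Relative intensity = 0.328702 / 0.355575 × 100 = 92.4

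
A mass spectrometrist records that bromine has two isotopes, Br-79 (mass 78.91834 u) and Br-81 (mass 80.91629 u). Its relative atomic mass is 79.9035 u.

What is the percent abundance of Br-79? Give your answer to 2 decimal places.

With x = fraction of Br-79 (so Br-81 is 1 − x):
78.91834·x + 80.91629·(1 − x) = 79.9035
(78.91834 − 80.91629)·x = 79.9035 − 80.91629
x = -1.01279 / -1.99795 = 0.50691 → 50.69% Br-79, 49.31% Br-81.

50.69%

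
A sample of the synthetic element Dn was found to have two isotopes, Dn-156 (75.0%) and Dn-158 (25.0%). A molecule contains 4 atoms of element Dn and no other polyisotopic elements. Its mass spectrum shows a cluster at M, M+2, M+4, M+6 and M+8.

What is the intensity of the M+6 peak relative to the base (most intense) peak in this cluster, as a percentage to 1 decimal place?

Term probabilities: M 0.3164, M+2 0.4219, M+4 0.2109, M+6 0.0469, M+8 0.0039. Base peak = M+2.
P(M+2) = C(4,1) × 0.750^3 × 0.250^1 = 4 × 0.421875 × 0.2500 = 0.421875 (base)
P(M+6) = C(4,3) × 0.750^1 × 0.250^3 = 4 × 0.7500 × 0.015625 = 0.046875
Relative intensity = 0.046875 / 0.421875 × 100 = 11.1

11.1%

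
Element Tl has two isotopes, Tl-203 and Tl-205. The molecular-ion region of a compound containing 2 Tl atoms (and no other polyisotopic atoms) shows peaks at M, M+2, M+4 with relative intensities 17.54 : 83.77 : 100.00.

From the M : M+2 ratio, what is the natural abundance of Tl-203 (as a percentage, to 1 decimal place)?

29.5%

If p is the fraction of Tl that is Tl-203, then I(M+2)/I(M) = [C(2,1)·p^1·(1−p)] / p^2 = 2·(1−p)/p = 83.77/17.54 = 4.7759
(1−p)/p = 4.7759/2 = 2.3880  ⇒  p = 1/(1 + 2.3880) = 0.2952
Tl-203: 29.5%, Tl-205: 70.5%.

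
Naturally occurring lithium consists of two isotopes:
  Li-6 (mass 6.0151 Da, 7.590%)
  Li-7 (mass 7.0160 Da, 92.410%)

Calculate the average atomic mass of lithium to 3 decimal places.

Weight each isotope mass by its fractional abundance: 0.07590 × 6.0151 + 0.92410 × 7.0160
= 0.45655 + 6.48349 = 6.94004 Da

6.940 Da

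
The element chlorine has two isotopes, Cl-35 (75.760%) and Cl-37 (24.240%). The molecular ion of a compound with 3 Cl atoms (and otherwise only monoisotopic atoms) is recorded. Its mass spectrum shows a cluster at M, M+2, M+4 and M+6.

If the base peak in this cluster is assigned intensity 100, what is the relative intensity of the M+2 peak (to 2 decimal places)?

Binomial terms of (0.75760 + 0.24240)^3: M 0.4348, M+2 0.4174, M+4 0.1335, M+6 0.0142 → M is the base peak.
P(M) = C(3,0) × 0.75760^3 × 0.24240^0 = 1 × 0.4348304 × 1.0000 = 0.434830 (base)
P(M+2) = C(3,1) × 0.75760^2 × 0.24240^1 = 3 × 0.57395776 × 0.2424 = 0.417382
Relative intensity = 0.417382 / 0.434830 × 100 = 95.99

95.99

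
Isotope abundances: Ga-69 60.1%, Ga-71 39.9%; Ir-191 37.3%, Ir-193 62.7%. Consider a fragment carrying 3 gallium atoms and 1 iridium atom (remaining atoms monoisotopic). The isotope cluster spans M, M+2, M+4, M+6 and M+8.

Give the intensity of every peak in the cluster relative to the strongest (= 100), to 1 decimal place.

Gallium pattern (n=3): 0.2170818 : 0.4323576 : 0.2870394 : 0.0635212
Iridium pattern (n=1): 0.3730 : 0.6270
Convolve the two distributions (both contribute in 2-u steps):
  M: 0.2170818×0.3730 = 0.080972
  M+2: 0.2170818×0.6270 + 0.4323576×0.3730 = 0.297380
  M+4: 0.4323576×0.6270 + 0.2870394×0.3730 = 0.378154
  M+6: 0.2870394×0.6270 + 0.0635212×0.3730 = 0.203667
  M+8: 0.0635212×0.6270 = 0.039828
Scale to base peak (0.378154) = 100: 21.4 : 78.6 : 100.0 : 53.9 : 10.5

21.4 : 78.6 : 100.0 : 53.9 : 10.5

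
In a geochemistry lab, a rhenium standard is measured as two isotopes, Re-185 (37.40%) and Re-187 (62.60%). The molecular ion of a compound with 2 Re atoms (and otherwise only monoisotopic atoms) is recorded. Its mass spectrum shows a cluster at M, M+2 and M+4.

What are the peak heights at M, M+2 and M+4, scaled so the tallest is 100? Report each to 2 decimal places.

29.87 : 100.00 : 83.69

The 2 Re atoms are independent, so intensities follow the terms of (0.3740 + 0.6260)^2.
P(M) = 0.3740^2 = 0.139876
P(M+2) = 2 × 0.3740^1 × 0.6260^1 = 0.468248
P(M+4) = 0.6260^2 = 0.391876
The M+2 peak is largest (0.468248); scaling to 100 gives 29.87 : 100.00 : 83.69.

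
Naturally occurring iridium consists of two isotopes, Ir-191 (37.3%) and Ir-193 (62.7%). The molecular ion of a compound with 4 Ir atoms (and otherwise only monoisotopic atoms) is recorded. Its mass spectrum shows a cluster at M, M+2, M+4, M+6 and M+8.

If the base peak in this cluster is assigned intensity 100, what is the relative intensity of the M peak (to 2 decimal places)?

Term probabilities: M 0.0194, M+2 0.1302, M+4 0.3282, M+6 0.3678, M+8 0.1546. Base peak = M+6.
P(M+6) = C(4,3) × 0.373^1 × 0.627^3 = 4 × 0.3730 × 0.24649188 = 0.367766 (base)
P(M) = C(4,0) × 0.373^4 × 0.627^0 = 1 × 0.01935688 × 1.0000 = 0.019357
Relative intensity = 0.019357 / 0.367766 × 100 = 5.26

5.26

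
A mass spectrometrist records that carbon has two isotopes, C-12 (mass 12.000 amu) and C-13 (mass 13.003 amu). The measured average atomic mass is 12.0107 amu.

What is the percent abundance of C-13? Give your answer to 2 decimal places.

1.07%

Writing the weighted mean with unknown fraction x of C-12:
12.000·x + 13.003·(1 − x) = 12.0107
(12.000 − 13.003)·x = 12.0107 − 13.003
x = -0.9923 / -1.003 = 0.98933 → 98.93% C-12, 1.07% C-13.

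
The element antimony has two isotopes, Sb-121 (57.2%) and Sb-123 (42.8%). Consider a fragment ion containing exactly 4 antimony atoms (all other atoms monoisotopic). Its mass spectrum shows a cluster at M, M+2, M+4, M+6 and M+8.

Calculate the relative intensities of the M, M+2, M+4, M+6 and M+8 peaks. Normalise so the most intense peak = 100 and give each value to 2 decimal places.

29.77 : 89.10 : 100.00 : 49.88 : 9.33

The 4 Sb atoms are independent, so intensities follow the terms of (0.572 + 0.428)^4.
P(M) = 0.572^4 = 0.107049
P(M+2) = 4 × 0.572^3 × 0.428^1 = 0.320400
P(M+4) = 6 × 0.572^2 × 0.428^2 = 0.359609
P(M+6) = 4 × 0.572^1 × 0.428^3 = 0.179385
P(M+8) = 0.428^4 = 0.033556
The M+4 peak is largest (0.359609); scaling to 100 gives 29.77 : 89.10 : 100.00 : 49.88 : 9.33.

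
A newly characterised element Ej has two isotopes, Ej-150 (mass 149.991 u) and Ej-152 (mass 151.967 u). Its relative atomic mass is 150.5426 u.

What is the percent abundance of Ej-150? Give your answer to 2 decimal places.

72.09%

Writing the weighted mean with unknown fraction x of Ej-150:
149.991·x + 151.967·(1 − x) = 150.5426
(149.991 − 151.967)·x = 150.5426 − 151.967
x = -1.4244 / -1.976 = 0.72085 → 72.09% Ej-150, 27.91% Ej-152.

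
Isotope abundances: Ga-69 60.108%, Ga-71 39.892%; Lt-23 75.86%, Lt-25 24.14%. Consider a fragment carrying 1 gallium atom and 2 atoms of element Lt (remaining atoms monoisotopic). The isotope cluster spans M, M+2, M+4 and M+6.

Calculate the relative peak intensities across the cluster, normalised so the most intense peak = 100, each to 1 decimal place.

76.9 : 100.0 : 40.3 : 5.2

Gallium pattern (n=1): 0.60108 : 0.39892
Element Lt pattern (n=2): 0.57547396 : 0.36625208 : 0.05827396
Convolve the two distributions (both contribute in 2-u steps):
  M: 0.60108×0.57547396 = 0.345906
  M+2: 0.60108×0.36625208 + 0.39892×0.57547396 = 0.449715
  M+4: 0.60108×0.05827396 + 0.39892×0.36625208 = 0.181133
  M+6: 0.39892×0.05827396 = 0.023247
Scale to base peak (0.449715) = 100: 76.9 : 100.0 : 40.3 : 5.2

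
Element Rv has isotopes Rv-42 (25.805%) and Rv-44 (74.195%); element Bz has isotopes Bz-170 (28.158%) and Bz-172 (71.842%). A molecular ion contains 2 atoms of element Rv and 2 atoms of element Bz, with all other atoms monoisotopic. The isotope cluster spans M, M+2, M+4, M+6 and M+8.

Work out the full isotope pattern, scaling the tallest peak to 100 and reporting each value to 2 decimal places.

1.26 : 13.63 : 55.41 : 100.00 : 67.59

Element Rv pattern (n=2): 0.0665898 : 0.3829204 : 0.5504898
Element Bz pattern (n=2): 0.0792873 : 0.40458541 : 0.5161273
Convolve the two distributions (both contribute in 2-u steps):
  M: 0.0665898×0.0792873 = 0.005280
  M+2: 0.0665898×0.40458541 + 0.3829204×0.0792873 = 0.057302
  M+4: 0.0665898×0.5161273 + 0.3829204×0.40458541 + 0.5504898×0.0792873 = 0.232940
  M+6: 0.3829204×0.5161273 + 0.5504898×0.40458541 = 0.420356
  M+8: 0.5504898×0.5161273 = 0.284123
Scale to base peak (0.420356) = 100: 1.26 : 13.63 : 55.41 : 100.00 : 67.59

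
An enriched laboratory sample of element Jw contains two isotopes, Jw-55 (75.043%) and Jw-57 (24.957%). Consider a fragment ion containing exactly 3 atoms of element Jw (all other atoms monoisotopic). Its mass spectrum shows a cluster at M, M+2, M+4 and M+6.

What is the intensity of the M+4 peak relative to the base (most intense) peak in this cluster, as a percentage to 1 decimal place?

33.2%

Binomial terms of (0.75043 + 0.24957)^3: M 0.4226, M+2 0.4216, M+4 0.1402, M+6 0.0155 → M is the base peak.
P(M) = C(3,0) × 0.75043^3 × 0.24957^0 = 1 × 0.42260104 × 1.0000 = 0.422601 (base)
P(M+4) = C(3,2) × 0.75043^1 × 0.24957^2 = 3 × 0.75043 × 0.06228518 = 0.140222
Relative intensity = 0.140222 / 0.422601 × 100 = 33.2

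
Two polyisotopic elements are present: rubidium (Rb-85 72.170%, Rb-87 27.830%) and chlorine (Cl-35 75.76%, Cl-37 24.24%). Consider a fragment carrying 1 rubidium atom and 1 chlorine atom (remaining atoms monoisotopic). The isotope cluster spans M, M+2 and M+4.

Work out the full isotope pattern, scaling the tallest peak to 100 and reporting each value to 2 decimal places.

100.00 : 70.56 : 12.34

Rubidium pattern (n=1): 0.7217 : 0.2783
Chlorine pattern (n=1): 0.7576 : 0.2424
Convolve the two distributions (both contribute in 2-u steps):
  M: 0.7217×0.7576 = 0.546760
  M+2: 0.7217×0.2424 + 0.2783×0.7576 = 0.385780
  M+4: 0.2783×0.2424 = 0.067460
Scale to base peak (0.546760) = 100: 100.00 : 70.56 : 12.34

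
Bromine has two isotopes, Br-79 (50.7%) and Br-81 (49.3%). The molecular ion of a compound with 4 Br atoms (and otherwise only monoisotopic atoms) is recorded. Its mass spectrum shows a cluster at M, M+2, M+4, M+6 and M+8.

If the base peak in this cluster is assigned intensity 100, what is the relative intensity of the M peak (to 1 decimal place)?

17.6

Binomial terms of (0.507 + 0.493)^4: M 0.0661, M+2 0.2570, M+4 0.3749, M+6 0.2430, M+8 0.0591 → M+4 is the base peak.
P(M+4) = C(4,2) × 0.507^2 × 0.493^2 = 6 × 0.257049 × 0.243049 = 0.374853 (base)
P(M) = C(4,0) × 0.507^4 × 0.493^0 = 1 × 0.06607419 × 1.0000 = 0.066074
Relative intensity = 0.066074 / 0.374853 × 100 = 17.6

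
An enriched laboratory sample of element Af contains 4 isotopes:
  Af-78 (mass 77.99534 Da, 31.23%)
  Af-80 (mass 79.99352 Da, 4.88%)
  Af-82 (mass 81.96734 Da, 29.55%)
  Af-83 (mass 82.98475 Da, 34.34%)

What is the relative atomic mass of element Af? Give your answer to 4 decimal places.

80.9799 Da

The abundance-weighted mean is 0.3123 × 77.99534 + 0.0488 × 79.99352 + 0.2955 × 81.96734 + 0.3434 × 82.98475
= 24.357945 + 3.903684 + 24.221349 + 28.496963 = 80.979941 Da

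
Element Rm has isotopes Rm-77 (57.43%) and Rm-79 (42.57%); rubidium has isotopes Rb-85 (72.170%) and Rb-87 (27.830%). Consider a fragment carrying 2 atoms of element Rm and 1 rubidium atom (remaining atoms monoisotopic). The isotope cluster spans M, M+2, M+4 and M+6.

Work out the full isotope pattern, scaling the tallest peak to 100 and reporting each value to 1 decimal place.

53.5 : 100.0 : 60.0 : 11.3

Element Rm pattern (n=2): 0.32982049 : 0.48895902 : 0.18122049
Rubidium pattern (n=1): 0.7217 : 0.2783
Convolve the two distributions (both contribute in 2-u steps):
  M: 0.32982049×0.7217 = 0.238031
  M+2: 0.32982049×0.2783 + 0.48895902×0.7217 = 0.444671
  M+4: 0.48895902×0.2783 + 0.18122049×0.7217 = 0.266864
  M+6: 0.18122049×0.2783 = 0.050434
Scale to base peak (0.444671) = 100: 53.5 : 100.0 : 60.0 : 11.3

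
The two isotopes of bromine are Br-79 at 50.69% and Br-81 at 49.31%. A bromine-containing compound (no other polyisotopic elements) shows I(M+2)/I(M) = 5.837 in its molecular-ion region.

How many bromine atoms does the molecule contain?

For n independent Br atoms, I(M+2)/I(M) = n · (abundance Br-81) / (abundance Br-79) = n · 0.4931/0.5069.
n = 5.837 × 0.5069/0.4931 = 6.00 ≈ 6

6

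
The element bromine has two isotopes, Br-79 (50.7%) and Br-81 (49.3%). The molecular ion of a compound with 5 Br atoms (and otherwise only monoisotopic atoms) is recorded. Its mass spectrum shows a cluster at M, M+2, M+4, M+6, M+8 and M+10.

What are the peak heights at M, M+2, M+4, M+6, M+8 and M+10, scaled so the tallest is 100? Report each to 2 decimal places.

Each Br atom is independently Br-79 (p = 0.507) or Br-81 (q = 0.493); the cluster is the binomial expansion (p + q)^5.
P(M) = 0.507^5 = 0.033500
P(M+2) = 5 × 0.507^4 × 0.493^1 = 0.162873
P(M+4) = 10 × 0.507^3 × 0.493^2 = 0.316751
P(M+6) = 10 × 0.507^2 × 0.493^3 = 0.308004
P(M+8) = 5 × 0.507^1 × 0.493^4 = 0.149750
P(M+10) = 0.493^5 = 0.029123
The M+4 peak is largest (0.316751); scaling to 100 gives 10.58 : 51.42 : 100.00 : 97.24 : 47.28 : 9.19.

10.58 : 51.42 : 100.00 : 97.24 : 47.28 : 9.19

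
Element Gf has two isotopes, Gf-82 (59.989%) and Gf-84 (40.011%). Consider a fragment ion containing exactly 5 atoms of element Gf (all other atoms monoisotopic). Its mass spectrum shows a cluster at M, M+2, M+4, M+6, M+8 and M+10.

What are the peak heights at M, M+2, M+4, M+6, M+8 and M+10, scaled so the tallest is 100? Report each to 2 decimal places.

22.48 : 74.97 : 100.00 : 66.70 : 22.24 : 2.97

The 5 Gf atoms are independent, so intensities follow the terms of (0.59989 + 0.40011)^5.
P(M) = 0.59989^5 = 0.077689
P(M+2) = 5 × 0.59989^4 × 0.40011^1 = 0.259081
P(M+4) = 10 × 0.59989^3 × 0.40011^2 = 0.345600
P(M+6) = 10 × 0.59989^2 × 0.40011^3 = 0.230506
P(M+8) = 5 × 0.59989^1 × 0.40011^4 = 0.076870
P(M+10) = 0.40011^5 = 0.010254
The M+4 peak is largest (0.345600); scaling to 100 gives 22.48 : 74.97 : 100.00 : 66.70 : 22.24 : 2.97.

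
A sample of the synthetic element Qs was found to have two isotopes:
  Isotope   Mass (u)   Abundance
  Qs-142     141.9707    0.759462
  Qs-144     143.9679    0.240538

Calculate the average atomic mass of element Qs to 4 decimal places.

142.4511 u

Average mass = Σ (abundance × isotope mass) = 0.759462 × 141.9707 + 0.240538 × 143.9679
= 107.82135 + 34.62975 = 142.45110 u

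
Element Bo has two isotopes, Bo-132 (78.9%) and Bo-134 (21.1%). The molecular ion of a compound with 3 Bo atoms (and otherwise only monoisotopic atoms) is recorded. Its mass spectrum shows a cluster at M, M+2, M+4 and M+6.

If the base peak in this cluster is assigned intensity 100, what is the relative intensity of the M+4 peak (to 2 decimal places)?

21.46

Term probabilities: M 0.4912, M+2 0.3941, M+4 0.1054, M+6 0.0094. Base peak = M.
P(M) = C(3,0) × 0.789^3 × 0.211^0 = 1 × 0.49116907 × 1.0000 = 0.491169 (base)
P(M+4) = C(3,2) × 0.789^1 × 0.211^2 = 3 × 0.7890 × 0.044521 = 0.105381
Relative intensity = 0.105381 / 0.491169 × 100 = 21.46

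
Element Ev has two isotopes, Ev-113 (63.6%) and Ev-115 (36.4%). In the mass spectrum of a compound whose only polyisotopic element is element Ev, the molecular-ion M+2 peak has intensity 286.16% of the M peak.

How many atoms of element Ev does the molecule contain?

The M+2/M ratio from n Ev atoms is n · q/p = n · 0.364/0.636.
n = 2.8616 × 0.636/0.364 = 5.00 ≈ 5

5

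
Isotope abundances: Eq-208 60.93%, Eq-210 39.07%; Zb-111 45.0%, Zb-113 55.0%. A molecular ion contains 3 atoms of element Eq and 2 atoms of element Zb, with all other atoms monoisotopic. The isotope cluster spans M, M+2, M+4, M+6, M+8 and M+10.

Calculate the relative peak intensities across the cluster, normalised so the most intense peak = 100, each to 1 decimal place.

13.5 : 58.8 : 100.0 : 82.8 : 33.5 : 5.3

Element Eq pattern (n=3): 0.22620049 : 0.43513801 : 0.27902252 : 0.05963898
Element Zb pattern (n=2): 0.2025 : 0.4950 : 0.3025
Convolve the two distributions (both contribute in 2-u steps):
  M: 0.22620049×0.2025 = 0.045806
  M+2: 0.22620049×0.4950 + 0.43513801×0.2025 = 0.200085
  M+4: 0.22620049×0.3025 + 0.43513801×0.4950 + 0.27902252×0.2025 = 0.340321
  M+6: 0.43513801×0.3025 + 0.27902252×0.4950 + 0.05963898×0.2025 = 0.281822
  M+8: 0.27902252×0.3025 + 0.05963898×0.4950 = 0.113926
  M+10: 0.05963898×0.3025 = 0.018041
Scale to base peak (0.340321) = 100: 13.5 : 58.8 : 100.0 : 82.8 : 33.5 : 5.3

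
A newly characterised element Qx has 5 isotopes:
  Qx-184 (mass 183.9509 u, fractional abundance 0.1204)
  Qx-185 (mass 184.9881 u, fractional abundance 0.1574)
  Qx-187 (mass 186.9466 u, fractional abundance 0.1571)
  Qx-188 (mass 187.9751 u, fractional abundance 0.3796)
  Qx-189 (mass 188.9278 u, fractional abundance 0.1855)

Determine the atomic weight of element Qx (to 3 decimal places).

The abundance-weighted mean is 0.1204 × 183.9509 + 0.1574 × 184.9881 + 0.1571 × 186.9466 + 0.3796 × 187.9751 + 0.1855 × 188.9278
= 22.14769 + 29.11713 + 29.36931 + 71.35535 + 35.04611 = 187.03559 u

187.036 u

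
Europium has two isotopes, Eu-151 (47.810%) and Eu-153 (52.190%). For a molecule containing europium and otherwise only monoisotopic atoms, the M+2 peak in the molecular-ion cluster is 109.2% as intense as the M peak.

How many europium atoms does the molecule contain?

With n Eu atoms, P(M+2)/P(M) = C(n,1)·p^(n−1)q / p^n = n·q/p = n · 0.52190/0.47810.
n = 1.092 × 0.47810/0.52190 = 1.00 ≈ 1

1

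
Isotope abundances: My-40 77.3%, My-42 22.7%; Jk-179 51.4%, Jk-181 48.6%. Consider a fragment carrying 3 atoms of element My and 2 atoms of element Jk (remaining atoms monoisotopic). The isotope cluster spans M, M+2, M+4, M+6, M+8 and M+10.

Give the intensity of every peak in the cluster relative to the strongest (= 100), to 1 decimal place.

Element My pattern (n=3): 0.46188992 : 0.40691725 : 0.11949575 : 0.01169708
Element Jk pattern (n=2): 0.264196 : 0.499608 : 0.236196
Convolve the two distributions (both contribute in 2-u steps):
  M: 0.46188992×0.264196 = 0.122029
  M+2: 0.46188992×0.499608 + 0.40691725×0.264196 = 0.338270
  M+4: 0.46188992×0.236196 + 0.40691725×0.499608 + 0.11949575×0.264196 = 0.343966
  M+6: 0.40691725×0.236196 + 0.11949575×0.499608 + 0.01169708×0.264196 = 0.158904
  M+8: 0.11949575×0.236196 + 0.01169708×0.499608 = 0.034068
  M+10: 0.01169708×0.236196 = 0.002763
Scale to base peak (0.343966) = 100: 35.5 : 98.3 : 100.0 : 46.2 : 9.9 : 0.8

35.5 : 98.3 : 100.0 : 46.2 : 9.9 : 0.8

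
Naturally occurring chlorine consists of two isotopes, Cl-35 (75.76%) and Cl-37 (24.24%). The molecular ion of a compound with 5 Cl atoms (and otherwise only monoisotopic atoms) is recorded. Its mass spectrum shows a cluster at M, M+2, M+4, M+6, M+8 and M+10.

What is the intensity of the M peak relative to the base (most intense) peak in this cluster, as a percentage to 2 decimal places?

(0.7576 + 0.2424)^5 gives M 0.2496, M+2 0.3993, M+4 0.2555, M+6 0.0817, M+8 0.0131, M+10 0.0008; the largest is M+2.
P(M+2) = C(5,1) × 0.7576^4 × 0.2424^1 = 5 × 0.32942751 × 0.2424 = 0.399266 (base)
P(M) = C(5,0) × 0.7576^5 × 0.2424^0 = 1 × 0.24957428 × 1.0000 = 0.249574
Relative intensity = 0.249574 / 0.399266 × 100 = 62.51

62.51%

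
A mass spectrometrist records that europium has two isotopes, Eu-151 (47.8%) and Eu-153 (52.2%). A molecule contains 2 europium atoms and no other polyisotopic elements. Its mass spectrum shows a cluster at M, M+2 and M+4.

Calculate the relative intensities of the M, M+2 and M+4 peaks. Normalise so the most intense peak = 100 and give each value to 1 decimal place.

Each Eu atom is independently Eu-151 (p = 0.478) or Eu-153 (q = 0.522); the cluster is the binomial expansion (p + q)^2.
P(M) = 0.478^2 = 0.228484
P(M+2) = 2 × 0.478^1 × 0.522^1 = 0.499032
P(M+4) = 0.522^2 = 0.272484
The M+2 peak is largest (0.499032); scaling to 100 gives 45.8 : 100.0 : 54.6.

45.8 : 100.0 : 54.6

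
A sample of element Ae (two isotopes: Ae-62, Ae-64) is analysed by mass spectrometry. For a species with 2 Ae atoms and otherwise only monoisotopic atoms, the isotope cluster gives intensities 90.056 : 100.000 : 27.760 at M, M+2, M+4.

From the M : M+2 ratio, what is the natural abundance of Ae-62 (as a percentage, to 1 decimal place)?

Write p for the Ae-62 fraction. I(M+2)/I(M) = [C(2,1)·p^1·(1−p)] / p^2 = 2·(1−p)/p = 100.000/90.056 = 1.1104
(1−p)/p = 1.1104/2 = 0.5552  ⇒  p = 1/(1 + 0.5552) = 0.6430
Ae-62: 64.3%, Ae-64: 35.7%.

64.3%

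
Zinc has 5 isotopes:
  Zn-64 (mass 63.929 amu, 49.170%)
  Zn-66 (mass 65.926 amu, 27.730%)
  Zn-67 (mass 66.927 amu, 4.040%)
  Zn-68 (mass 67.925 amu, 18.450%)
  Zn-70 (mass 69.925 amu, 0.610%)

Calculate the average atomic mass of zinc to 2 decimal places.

Ar = Σ fᵢ·mᵢ = 0.49170 × 63.929 + 0.27730 × 65.926 + 0.04040 × 66.927 + 0.18450 × 67.925 + 0.00610 × 69.925
= 31.4339 + 18.2813 + 2.7039 + 12.5322 + 0.4265 = 65.3778 amu

65.38 amu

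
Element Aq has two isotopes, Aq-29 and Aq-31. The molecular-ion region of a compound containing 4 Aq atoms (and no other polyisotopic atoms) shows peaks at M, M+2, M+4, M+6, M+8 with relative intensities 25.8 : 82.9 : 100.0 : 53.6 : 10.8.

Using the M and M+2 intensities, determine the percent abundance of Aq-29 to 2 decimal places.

55.45%

Let p = fractional abundance of Aq-29. I(M+2)/I(M) = [C(4,1)·p^3·(1−p)] / p^4 = 4·(1−p)/p = 82.9/25.8 = 3.2132
(1−p)/p = 3.2132/4 = 0.8033  ⇒  p = 1/(1 + 0.8033) = 0.5545
Aq-29: 55.45%, Aq-31: 44.55%.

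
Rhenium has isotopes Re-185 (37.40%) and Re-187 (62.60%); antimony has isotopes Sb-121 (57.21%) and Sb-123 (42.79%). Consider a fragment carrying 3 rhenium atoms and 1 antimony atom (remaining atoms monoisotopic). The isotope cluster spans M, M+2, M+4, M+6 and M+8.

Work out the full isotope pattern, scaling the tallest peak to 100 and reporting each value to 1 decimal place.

Rhenium pattern (n=3): 0.05231362 : 0.26268713 : 0.43968487 : 0.24531438
Antimony pattern (n=1): 0.5721 : 0.4279
Convolve the two distributions (both contribute in 2-u steps):
  M: 0.05231362×0.5721 = 0.029929
  M+2: 0.05231362×0.4279 + 0.26268713×0.5721 = 0.172668
  M+4: 0.26268713×0.4279 + 0.43968487×0.5721 = 0.363948
  M+6: 0.43968487×0.4279 + 0.24531438×0.5721 = 0.328486
  M+8: 0.24531438×0.4279 = 0.104970
Scale to base peak (0.363948) = 100: 8.2 : 47.4 : 100.0 : 90.3 : 28.8

8.2 : 47.4 : 100.0 : 90.3 : 28.8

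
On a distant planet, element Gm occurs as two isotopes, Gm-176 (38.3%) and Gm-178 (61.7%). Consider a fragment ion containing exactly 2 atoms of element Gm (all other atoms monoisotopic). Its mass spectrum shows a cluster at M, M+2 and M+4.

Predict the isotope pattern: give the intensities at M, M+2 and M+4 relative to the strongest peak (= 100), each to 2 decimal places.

31.04 : 100.00 : 80.55

Expanding (0.383 + 0.617)^2:
P(M) = 0.383^2 = 0.146689
P(M+2) = 2 × 0.383^1 × 0.617^1 = 0.472622
P(M+4) = 0.617^2 = 0.380689
The M+2 peak is largest (0.472622); scaling to 100 gives 31.04 : 100.00 : 80.55.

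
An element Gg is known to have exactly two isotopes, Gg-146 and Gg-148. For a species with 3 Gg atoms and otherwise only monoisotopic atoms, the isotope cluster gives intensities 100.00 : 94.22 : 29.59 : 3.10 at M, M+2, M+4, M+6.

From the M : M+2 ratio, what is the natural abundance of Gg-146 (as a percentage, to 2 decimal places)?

76.10%

Let p = fractional abundance of Gg-146. I(M+2)/I(M) = [C(3,1)·p^2·(1−p)] / p^3 = 3·(1−p)/p = 94.22/100.00 = 0.9422
(1−p)/p = 0.9422/3 = 0.3141  ⇒  p = 1/(1 + 0.3141) = 0.7610
Gg-146: 76.10%, Gg-148: 23.90%.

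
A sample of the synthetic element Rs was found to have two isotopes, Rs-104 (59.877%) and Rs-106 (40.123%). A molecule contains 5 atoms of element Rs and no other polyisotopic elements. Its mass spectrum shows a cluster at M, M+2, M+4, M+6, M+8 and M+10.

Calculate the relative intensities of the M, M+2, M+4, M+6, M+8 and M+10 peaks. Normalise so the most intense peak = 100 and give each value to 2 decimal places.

The 5 Rs atoms are independent, so intensities follow the terms of (0.59877 + 0.40123)^5.
P(M) = 0.59877^5 = 0.076966
P(M+2) = 5 × 0.59877^4 × 0.40123^1 = 0.257872
P(M+4) = 10 × 0.59877^3 × 0.40123^2 = 0.345595
P(M+6) = 10 × 0.59877^2 × 0.40123^3 = 0.231580
P(M+8) = 5 × 0.59877^1 × 0.40123^4 = 0.077590
P(M+10) = 0.40123^5 = 0.010398
The M+4 peak is largest (0.345595); scaling to 100 gives 22.27 : 74.62 : 100.00 : 67.01 : 22.45 : 3.01.

22.27 : 74.62 : 100.00 : 67.01 : 22.45 : 3.01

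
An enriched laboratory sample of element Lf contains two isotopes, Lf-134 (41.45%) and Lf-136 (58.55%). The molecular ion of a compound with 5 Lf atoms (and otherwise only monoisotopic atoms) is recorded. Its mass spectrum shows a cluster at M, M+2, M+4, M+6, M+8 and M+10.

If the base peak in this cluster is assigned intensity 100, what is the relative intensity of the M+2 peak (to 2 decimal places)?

25.06

Term probabilities: M 0.0122, M+2 0.0864, M+4 0.2441, M+6 0.3448, M+8 0.2436, M+10 0.0688. Base peak = M+6.
P(M+6) = C(5,3) × 0.4145^2 × 0.5855^3 = 10 × 0.17181025 × 0.2007154 = 0.344850 (base)
P(M+2) = C(5,1) × 0.4145^4 × 0.5855^1 = 5 × 0.02951876 × 0.5855 = 0.086416
Relative intensity = 0.086416 / 0.344850 × 100 = 25.06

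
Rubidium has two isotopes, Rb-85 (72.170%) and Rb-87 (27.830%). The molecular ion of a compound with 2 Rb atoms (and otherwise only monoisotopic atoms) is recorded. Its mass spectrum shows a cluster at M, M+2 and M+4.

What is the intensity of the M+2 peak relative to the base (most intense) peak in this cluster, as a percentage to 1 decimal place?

77.1%

Binomial terms of (0.72170 + 0.27830)^2: M 0.5209, M+2 0.4017, M+4 0.0775 → M is the base peak.
P(M) = C(2,0) × 0.72170^2 × 0.27830^0 = 1 × 0.52085089 × 1.0000 = 0.520851 (base)
P(M+2) = C(2,1) × 0.72170^1 × 0.27830^1 = 2 × 0.7217 × 0.2783 = 0.401698
Relative intensity = 0.401698 / 0.520851 × 100 = 77.1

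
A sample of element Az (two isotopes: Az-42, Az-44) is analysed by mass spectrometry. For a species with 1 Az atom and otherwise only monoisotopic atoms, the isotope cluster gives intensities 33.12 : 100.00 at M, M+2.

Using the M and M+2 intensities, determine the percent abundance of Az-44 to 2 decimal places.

75.12%

Write p for the Az-42 fraction. I(M+2)/I(M) = [C(1,1)·p^0·(1−p)] / p^1 = 1·(1−p)/p = 100.00/33.12 = 3.0193
(1−p)/p = 3.0193/1 = 3.0193  ⇒  p = 1/(1 + 3.0193) = 0.2488
Az-42: 24.88%, Az-44: 75.12%.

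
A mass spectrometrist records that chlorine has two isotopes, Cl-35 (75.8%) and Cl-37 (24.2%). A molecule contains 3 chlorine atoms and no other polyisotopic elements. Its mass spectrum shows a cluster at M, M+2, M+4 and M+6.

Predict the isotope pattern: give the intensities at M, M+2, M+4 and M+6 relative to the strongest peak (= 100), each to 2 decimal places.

Each Cl atom is independently Cl-35 (p = 0.758) or Cl-37 (q = 0.242); the cluster is the binomial expansion (p + q)^3.
P(M) = 0.758^3 = 0.435520
P(M+2) = 3 × 0.758^2 × 0.242^1 = 0.417133
P(M+4) = 3 × 0.758^1 × 0.242^2 = 0.133175
P(M+6) = 0.242^3 = 0.014172
The M peak is largest (0.435520); scaling to 100 gives 100.00 : 95.78 : 30.58 : 3.25.

100.00 : 95.78 : 30.58 : 3.25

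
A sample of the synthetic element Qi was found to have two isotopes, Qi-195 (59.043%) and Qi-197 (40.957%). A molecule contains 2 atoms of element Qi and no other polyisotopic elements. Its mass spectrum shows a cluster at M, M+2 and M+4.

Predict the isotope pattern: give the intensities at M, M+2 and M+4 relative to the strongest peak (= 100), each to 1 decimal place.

Each Qi atom is independently Qi-195 (p = 0.59043) or Qi-197 (q = 0.40957); the cluster is the binomial expansion (p + q)^2.
P(M) = 0.59043^2 = 0.348608
P(M+2) = 2 × 0.59043^1 × 0.40957^1 = 0.483645
P(M+4) = 0.40957^2 = 0.167748
The M+2 peak is largest (0.483645); scaling to 100 gives 72.1 : 100.0 : 34.7.

72.1 : 100.0 : 34.7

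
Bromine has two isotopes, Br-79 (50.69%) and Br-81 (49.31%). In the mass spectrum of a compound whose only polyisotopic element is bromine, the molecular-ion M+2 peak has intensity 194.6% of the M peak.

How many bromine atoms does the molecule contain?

With n Br atoms, P(M+2)/P(M) = C(n,1)·p^(n−1)q / p^n = n·q/p = n · 0.4931/0.5069.
n = 1.946 × 0.5069/0.4931 = 2.00 ≈ 2

2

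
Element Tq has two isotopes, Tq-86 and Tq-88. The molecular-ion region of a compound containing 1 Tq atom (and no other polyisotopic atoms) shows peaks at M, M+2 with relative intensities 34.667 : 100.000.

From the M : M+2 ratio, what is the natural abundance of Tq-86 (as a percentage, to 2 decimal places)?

Let p = fractional abundance of Tq-86. I(M+2)/I(M) = [C(1,1)·p^0·(1−p)] / p^1 = 1·(1−p)/p = 100.000/34.667 = 2.8846
(1−p)/p = 2.8846/1 = 2.8846  ⇒  p = 1/(1 + 2.8846) = 0.2574
Tq-86: 25.74%, Tq-88: 74.26%.

25.74%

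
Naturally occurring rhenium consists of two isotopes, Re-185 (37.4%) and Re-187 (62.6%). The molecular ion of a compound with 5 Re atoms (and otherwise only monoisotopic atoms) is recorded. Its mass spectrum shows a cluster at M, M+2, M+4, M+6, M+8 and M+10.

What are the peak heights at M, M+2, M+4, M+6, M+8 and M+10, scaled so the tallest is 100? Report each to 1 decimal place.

The 5 Re atoms are independent, so intensities follow the terms of (0.374 + 0.626)^5.
P(M) = 0.374^5 = 0.007317
P(M+2) = 5 × 0.374^4 × 0.626^1 = 0.061239
P(M+4) = 10 × 0.374^3 × 0.626^2 = 0.205005
P(M+6) = 10 × 0.374^2 × 0.626^3 = 0.343136
P(M+8) = 5 × 0.374^1 × 0.626^4 = 0.287170
P(M+10) = 0.626^5 = 0.096133
The M+6 peak is largest (0.343136); scaling to 100 gives 2.1 : 17.8 : 59.7 : 100.0 : 83.7 : 28.0.

2.1 : 17.8 : 59.7 : 100.0 : 83.7 : 28.0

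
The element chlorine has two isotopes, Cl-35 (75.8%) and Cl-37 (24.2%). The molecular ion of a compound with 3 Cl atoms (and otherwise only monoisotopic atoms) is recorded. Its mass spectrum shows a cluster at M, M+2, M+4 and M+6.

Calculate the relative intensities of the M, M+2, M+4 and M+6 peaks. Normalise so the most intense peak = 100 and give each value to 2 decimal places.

100.00 : 95.78 : 30.58 : 3.25

Each Cl atom is independently Cl-35 (p = 0.758) or Cl-37 (q = 0.242); the cluster is the binomial expansion (p + q)^3.
P(M) = 0.758^3 = 0.435520
P(M+2) = 3 × 0.758^2 × 0.242^1 = 0.417133
P(M+4) = 3 × 0.758^1 × 0.242^2 = 0.133175
P(M+6) = 0.242^3 = 0.014172
The M peak is largest (0.435520); scaling to 100 gives 100.00 : 95.78 : 30.58 : 3.25.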